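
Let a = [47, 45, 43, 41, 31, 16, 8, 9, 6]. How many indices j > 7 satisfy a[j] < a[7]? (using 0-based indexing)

The element at index 7 is 9.
Elements after it: 6
Those smaller than 9: 6

1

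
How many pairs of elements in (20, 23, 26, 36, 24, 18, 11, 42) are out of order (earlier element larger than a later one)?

Count, for each position, how many later elements it exceeds:
20: 2
23: 2
26: 3
36: 3
24: 2
18: 1
11: 0
42: 0
Sum: 2 + 2 + 3 + 3 + 2 + 1 + 0 + 0 = 13

There are 13 out-of-order pairs.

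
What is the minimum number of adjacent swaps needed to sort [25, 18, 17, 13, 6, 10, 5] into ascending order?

Each adjacent swap fixes exactly one inversion, so the minimum swap count equals the number of inversions.
Count inversions — for each element, later elements that are smaller:
25: 18, 17, 13, 6, 10, 5 → 6
18: 17, 13, 6, 10, 5 → 5
17: 13, 6, 10, 5 → 4
13: 6, 10, 5 → 3
6: 5 → 1
10: 5 → 1
5: none → 0
Total inversions: 6 + 5 + 4 + 3 + 1 + 1 + 0 = 20

Swaps: 20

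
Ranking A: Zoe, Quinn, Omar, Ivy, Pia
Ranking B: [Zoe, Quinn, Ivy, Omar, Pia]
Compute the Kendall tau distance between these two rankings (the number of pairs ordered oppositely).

Discordant pairs: 1

Assign each item its position (1..5) in the first ordering, then rewrite the second ordering as that position sequence:
positions: Zoe→1, Quinn→2, Omar→3, Ivy→4, Pia→5
second ordering as positions: [1, 2, 4, 3, 5]
Discordant pairs = inversions in this position sequence.
1: 0
2: 0
4: 3 → 1
3: 0
5: 0
Total: 0 + 0 + 1 + 0 + 0 = 1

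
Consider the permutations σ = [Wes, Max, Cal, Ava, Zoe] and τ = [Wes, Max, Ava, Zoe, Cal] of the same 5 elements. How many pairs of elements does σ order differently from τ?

2

Assign each item its position (1..5) in the first ordering, then rewrite the second ordering as that position sequence:
positions: Wes→1, Max→2, Cal→3, Ava→4, Zoe→5
second ordering as positions: [1, 2, 4, 5, 3]
Discordant pairs = inversions in this position sequence.
1: 0
2: 0
4: 3 → 1
5: 3 → 1
3: 0
Total: 0 + 0 + 1 + 1 + 0 = 2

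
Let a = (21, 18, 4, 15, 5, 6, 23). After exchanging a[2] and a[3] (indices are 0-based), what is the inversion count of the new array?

Positions 2 and 3 hold 4 and 15; after swapping, the array is [21, 18, 15, 4, 5, 6, 23].
Sweep left to right; for each value list the smaller values that follow it:
21 → 18, 15, 4, 5, 6 → 5
18 → 15, 4, 5, 6 → 4
15 → 4, 5, 6 → 3
4 → none → 0
5 → none → 0
6 → none → 0
23 → none → 0
Sum: 5 + 4 + 3 + 0 + 0 + 0 + 0 = 12

12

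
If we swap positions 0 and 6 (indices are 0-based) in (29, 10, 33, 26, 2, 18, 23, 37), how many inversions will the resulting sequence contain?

10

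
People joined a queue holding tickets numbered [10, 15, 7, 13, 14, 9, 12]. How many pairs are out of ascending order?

Count, for each position, how many later elements it exceeds:
10 → 7, 9 → 2
15 → 7, 13, 14, 9, 12 → 5
7 → none → 0
13 → 9, 12 → 2
14 → 9, 12 → 2
9 → none → 0
12 → none → 0
Sum: 2 + 5 + 0 + 2 + 2 + 0 + 0 = 11

11 inversions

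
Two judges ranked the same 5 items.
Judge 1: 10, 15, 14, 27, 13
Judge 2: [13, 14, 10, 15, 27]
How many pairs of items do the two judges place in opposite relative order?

6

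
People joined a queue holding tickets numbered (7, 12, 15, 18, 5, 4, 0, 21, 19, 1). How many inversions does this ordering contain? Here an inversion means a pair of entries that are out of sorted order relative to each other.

Sweep left to right; for each value list the smaller values that follow it:
7 → 5, 4, 0, 1 → 4
12 → 5, 4, 0, 1 → 4
15 → 5, 4, 0, 1 → 4
18 → 5, 4, 0, 1 → 4
5 → 4, 0, 1 → 3
4 → 0, 1 → 2
0 → none → 0
21 → 19, 1 → 2
19 → 1 → 1
1 → none → 0
Sum: 4 + 4 + 4 + 4 + 3 + 2 + 0 + 2 + 1 + 0 = 24

Inversions: 24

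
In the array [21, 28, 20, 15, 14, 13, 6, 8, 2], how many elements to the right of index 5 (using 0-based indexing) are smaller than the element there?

3

The element at index 5 is 13.
Elements after it: 6, 8, 2
Those smaller than 13: 6, 8, 2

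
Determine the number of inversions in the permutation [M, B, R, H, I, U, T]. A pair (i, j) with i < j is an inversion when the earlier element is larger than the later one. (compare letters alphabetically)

Inversion pairs (indices are 0-based):
(0,1): M > B
(0,3): M > H
(0,4): M > I
(2,3): R > H
(2,4): R > I
(5,6): U > T
That's 6 pairs.

6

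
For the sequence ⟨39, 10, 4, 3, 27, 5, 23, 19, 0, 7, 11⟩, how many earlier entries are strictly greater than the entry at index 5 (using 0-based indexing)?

3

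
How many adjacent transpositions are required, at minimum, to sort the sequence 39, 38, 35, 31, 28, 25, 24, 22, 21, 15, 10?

55

The minimum number of adjacent swaps to sort an array equals its inversion count, since every such swap removes exactly one inversion.
Count inversions — for each element, later elements that are smaller:
39: 38, 35, 31, 28, 25, 24, 22, 21, 15, 10 → 10
38: 35, 31, 28, 25, 24, 22, 21, 15, 10 → 9
35: 31, 28, 25, 24, 22, 21, 15, 10 → 8
31: 28, 25, 24, 22, 21, 15, 10 → 7
28: 25, 24, 22, 21, 15, 10 → 6
25: 24, 22, 21, 15, 10 → 5
24: 22, 21, 15, 10 → 4
22: 21, 15, 10 → 3
21: 15, 10 → 2
15: 10 → 1
10: none → 0
Total inversions: 10 + 9 + 8 + 7 + 6 + 5 + 4 + 3 + 2 + 1 + 0 = 55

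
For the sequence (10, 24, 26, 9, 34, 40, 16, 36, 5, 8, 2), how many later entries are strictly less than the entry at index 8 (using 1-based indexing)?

3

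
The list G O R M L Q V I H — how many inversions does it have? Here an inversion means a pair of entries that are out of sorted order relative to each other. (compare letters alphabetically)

There are 19 inversions.

Sweep left to right; for each value list the smaller values that follow it:
G → none → 0
O → M, L, I, H → 4
R → M, L, Q, I, H → 5
M → L, I, H → 3
L → I, H → 2
Q → I, H → 2
V → I, H → 2
I → H → 1
H → none → 0
Sum: 0 + 4 + 5 + 3 + 2 + 2 + 2 + 1 + 0 = 19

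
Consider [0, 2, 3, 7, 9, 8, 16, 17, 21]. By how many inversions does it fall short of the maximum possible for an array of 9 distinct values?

35

Maximum inversions for 9 distinct elements is C(9, 2) = 9·8/2 = 36.
Current inversions — for each element, count later smaller elements:
0: 0
2: 0
3: 0
7: 0
9: 1
8: 0
16: 0
17: 0
21: 0
Current total: 0 + 0 + 0 + 0 + 1 + 0 + 0 + 0 + 0 = 1
Shortfall: 36 − 1 = 35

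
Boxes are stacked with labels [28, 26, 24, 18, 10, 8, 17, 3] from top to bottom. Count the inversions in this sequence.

26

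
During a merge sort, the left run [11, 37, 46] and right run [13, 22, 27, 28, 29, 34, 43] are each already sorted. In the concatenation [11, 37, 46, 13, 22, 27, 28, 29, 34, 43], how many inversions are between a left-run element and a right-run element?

13 split inversions

For each element r of the right run, count left-run elements greater than r:
r = 13: 37, 46 → 2
r = 22: 37, 46 → 2
r = 27: 37, 46 → 2
r = 28: 37, 46 → 2
r = 29: 37, 46 → 2
r = 34: 37, 46 → 2
r = 43: 46 → 1
Cross-inversions: 2 + 2 + 2 + 2 + 2 + 2 + 1 = 13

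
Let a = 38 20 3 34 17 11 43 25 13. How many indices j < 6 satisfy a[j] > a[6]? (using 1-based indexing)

4

The element at index 6 is 11.
Elements before it: 38, 20, 3, 34, 17
Those larger than 11: 38, 20, 34, 17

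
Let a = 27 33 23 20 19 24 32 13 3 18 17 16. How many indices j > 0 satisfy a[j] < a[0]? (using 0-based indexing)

The element at index 0 is 27.
Elements after it: 33, 23, 20, 19, 24, 32, 13, 3, 18, 17, 16
Those smaller than 27: 23, 20, 19, 24, 13, 3, 18, 17, 16

9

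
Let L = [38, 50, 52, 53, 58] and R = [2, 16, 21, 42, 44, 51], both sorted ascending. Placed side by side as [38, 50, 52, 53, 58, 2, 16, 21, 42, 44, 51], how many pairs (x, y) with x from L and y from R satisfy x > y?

Take each right-half value and tally the left-half values above it:
r = 2: 38, 50, 52, 53, 58 → 5
r = 16: 38, 50, 52, 53, 58 → 5
r = 21: 38, 50, 52, 53, 58 → 5
r = 42: 50, 52, 53, 58 → 4
r = 44: 50, 52, 53, 58 → 4
r = 51: 52, 53, 58 → 3
Cross-inversions: 5 + 5 + 5 + 4 + 4 + 3 = 26

26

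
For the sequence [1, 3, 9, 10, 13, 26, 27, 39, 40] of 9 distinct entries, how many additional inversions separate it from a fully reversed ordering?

36 inversions short

Maximum inversions for 9 distinct elements is C(9, 2) = 9·8/2 = 36.
Current inversions — for each element, count later smaller elements:
1: 0
3: 0
9: 0
10: 0
13: 0
26: 0
27: 0
39: 0
40: 0
Current total: 0 + 0 + 0 + 0 + 0 + 0 + 0 + 0 + 0 = 0
Shortfall: 36 − 0 = 36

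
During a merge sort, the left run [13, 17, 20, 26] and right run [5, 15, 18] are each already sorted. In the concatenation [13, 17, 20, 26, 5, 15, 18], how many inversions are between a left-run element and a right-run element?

9

Count, for every r in R, how many entries of L exceed r:
r = 5: 13, 17, 20, 26 → 4
r = 15: 17, 20, 26 → 3
r = 18: 20, 26 → 2
Cross-inversions: 4 + 3 + 2 = 9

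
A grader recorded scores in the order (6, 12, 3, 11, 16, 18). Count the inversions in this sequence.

There are 3 out-of-order pairs.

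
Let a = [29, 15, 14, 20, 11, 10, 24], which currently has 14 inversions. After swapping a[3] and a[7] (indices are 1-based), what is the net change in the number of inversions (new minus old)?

Positions 3 and 7 hold 14 and 24; after swapping, the array is [29, 15, 24, 20, 11, 10, 14].
Sweep left to right; for each value list the smaller values that follow it:
29 → 15, 24, 20, 11, 10, 14 → 6
15 → 11, 10, 14 → 3
24 → 20, 11, 10, 14 → 4
20 → 11, 10, 14 → 3
11 → 10 → 1
10 → none → 0
14 → none → 0
Sum: 6 + 3 + 4 + 3 + 1 + 0 + 0 = 17
Change: 17 − 14 = +3

+3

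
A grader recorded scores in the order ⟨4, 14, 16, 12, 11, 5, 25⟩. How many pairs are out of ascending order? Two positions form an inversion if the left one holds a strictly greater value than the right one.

9

Sweep left to right; for each value list the smaller values that follow it:
4: 0
14: 3
16: 3
12: 2
11: 1
5: 0
25: 0
Sum: 0 + 3 + 3 + 2 + 1 + 0 + 0 = 9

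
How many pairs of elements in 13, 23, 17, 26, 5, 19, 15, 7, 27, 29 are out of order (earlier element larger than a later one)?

Count, for each position, how many later elements it exceeds:
13 → 5, 7 → 2
23 → 17, 5, 19, 15, 7 → 5
17 → 5, 15, 7 → 3
26 → 5, 19, 15, 7 → 4
5 → none → 0
19 → 15, 7 → 2
15 → 7 → 1
7 → none → 0
27 → none → 0
29 → none → 0
Sum: 2 + 5 + 3 + 4 + 0 + 2 + 1 + 0 + 0 + 0 = 17

17 inversions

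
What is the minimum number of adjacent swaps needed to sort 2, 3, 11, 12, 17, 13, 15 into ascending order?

Minimum adjacent swaps = number of inversions (each swap of adjacent out-of-order elements removes one inversion and no swap can remove more).
Count inversions — for each element, later elements that are smaller:
2: none → 0
3: none → 0
11: none → 0
12: none → 0
17: 13, 15 → 2
13: none → 0
15: none → 0
Total inversions: 0 + 0 + 0 + 0 + 2 + 0 + 0 = 2

2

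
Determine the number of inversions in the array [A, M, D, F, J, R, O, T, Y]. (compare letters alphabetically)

Element-by-element contributions:
A: 0
M: 3
D: 0
F: 0
J: 0
R: 1
O: 0
T: 0
Y: 0
Sum: 0 + 3 + 0 + 0 + 0 + 1 + 0 + 0 + 0 = 4

4 inversions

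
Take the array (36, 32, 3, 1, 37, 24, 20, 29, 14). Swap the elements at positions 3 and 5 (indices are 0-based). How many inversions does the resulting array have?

Positions 3 and 5 hold 1 and 24; after swapping, the array is [36, 32, 3, 24, 37, 1, 20, 29, 14].
Element-by-element contributions:
36 → 32, 3, 24, 1, 20, 29, 14 → 7
32 → 3, 24, 1, 20, 29, 14 → 6
3 → 1 → 1
24 → 1, 20, 14 → 3
37 → 1, 20, 29, 14 → 4
1 → none → 0
20 → 14 → 1
29 → 14 → 1
14 → none → 0
Sum: 7 + 6 + 1 + 3 + 4 + 0 + 1 + 1 + 0 = 23

Inversions: 23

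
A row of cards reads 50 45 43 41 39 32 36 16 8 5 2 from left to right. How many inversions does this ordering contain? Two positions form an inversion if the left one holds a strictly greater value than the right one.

54 inversions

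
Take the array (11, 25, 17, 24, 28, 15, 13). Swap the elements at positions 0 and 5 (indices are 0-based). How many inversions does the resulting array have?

12 inversions

Positions 0 and 5 hold 11 and 15; after swapping, the array is [15, 25, 17, 24, 28, 11, 13].
Sweep left to right; for each value list the smaller values that follow it:
15: 2
25: 4
17: 2
24: 2
28: 2
11: 0
13: 0
Sum: 2 + 4 + 2 + 2 + 2 + 0 + 0 = 12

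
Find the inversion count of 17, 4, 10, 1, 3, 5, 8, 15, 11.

Sweep left to right; for each value list the smaller values that follow it:
17 → 4, 10, 1, 3, 5, 8, 15, 11 → 8
4 → 1, 3 → 2
10 → 1, 3, 5, 8 → 4
1 → none → 0
3 → none → 0
5 → none → 0
8 → none → 0
15 → 11 → 1
11 → none → 0
Sum: 8 + 2 + 4 + 0 + 0 + 0 + 0 + 1 + 0 = 15

15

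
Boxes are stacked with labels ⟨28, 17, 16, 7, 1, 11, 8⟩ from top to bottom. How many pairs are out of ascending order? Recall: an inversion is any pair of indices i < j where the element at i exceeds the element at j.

There are 17 out-of-order pairs.

For each element, count later entries that are smaller:
28 → 17, 16, 7, 1, 11, 8 → 6
17 → 16, 7, 1, 11, 8 → 5
16 → 7, 1, 11, 8 → 4
7 → 1 → 1
1 → none → 0
11 → 8 → 1
8 → none → 0
Sum: 6 + 5 + 4 + 1 + 0 + 1 + 0 = 17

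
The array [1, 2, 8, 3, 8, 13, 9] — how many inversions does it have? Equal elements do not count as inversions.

Count, for each position, how many later elements it exceeds:
1 → none → 0
2 → none → 0
8 → 3 → 1
3 → none → 0
8 → none → 0
13 → 9 → 1
9 → none → 0
Sum: 0 + 0 + 1 + 0 + 0 + 1 + 0 = 2

2 inversions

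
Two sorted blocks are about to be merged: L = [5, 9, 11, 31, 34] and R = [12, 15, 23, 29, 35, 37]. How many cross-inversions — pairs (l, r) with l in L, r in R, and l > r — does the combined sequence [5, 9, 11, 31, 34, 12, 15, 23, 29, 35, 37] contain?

8 cross-inversions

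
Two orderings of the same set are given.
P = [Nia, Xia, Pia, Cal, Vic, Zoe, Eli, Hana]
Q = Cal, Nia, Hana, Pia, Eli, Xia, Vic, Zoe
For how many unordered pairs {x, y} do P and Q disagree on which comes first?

Assign each item its position (1..8) in the first ordering, then rewrite the second ordering as that position sequence:
positions: Nia→1, Xia→2, Pia→3, Cal→4, Vic→5, Zoe→6, Eli→7, Hana→8
second ordering as positions: [4, 1, 8, 3, 7, 2, 5, 6]
Discordant pairs = inversions in this position sequence.
4: 1, 3, 2 → 3
1: 0
8: 3, 7, 2, 5, 6 → 5
3: 2 → 1
7: 2, 5, 6 → 3
2: 0
5: 0
6: 0
Total: 3 + 0 + 5 + 1 + 3 + 0 + 0 + 0 = 12

12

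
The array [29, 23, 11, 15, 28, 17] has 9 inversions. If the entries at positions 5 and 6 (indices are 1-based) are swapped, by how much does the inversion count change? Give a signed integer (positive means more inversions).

-1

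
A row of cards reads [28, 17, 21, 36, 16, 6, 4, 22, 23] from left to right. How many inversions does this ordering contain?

21

Count, for each position, how many later elements it exceeds:
28 → 17, 21, 16, 6, 4, 22, 23 → 7
17 → 16, 6, 4 → 3
21 → 16, 6, 4 → 3
36 → 16, 6, 4, 22, 23 → 5
16 → 6, 4 → 2
6 → 4 → 1
4 → none → 0
22 → none → 0
23 → none → 0
Sum: 7 + 3 + 3 + 5 + 2 + 1 + 0 + 0 + 0 = 21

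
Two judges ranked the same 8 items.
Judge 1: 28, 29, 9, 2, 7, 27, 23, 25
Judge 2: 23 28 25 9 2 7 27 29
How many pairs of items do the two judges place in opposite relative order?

15

Assign each item its position (1..8) in the first ordering, then rewrite the second ordering as that position sequence:
positions: 28→1, 29→2, 9→3, 2→4, 7→5, 27→6, 23→7, 25→8
second ordering as positions: [7, 1, 8, 3, 4, 5, 6, 2]
Discordant pairs = inversions in this position sequence.
7: 1, 3, 4, 5, 6, 2 → 6
1: 0
8: 3, 4, 5, 6, 2 → 5
3: 2 → 1
4: 2 → 1
5: 2 → 1
6: 2 → 1
2: 0
Total: 6 + 0 + 5 + 1 + 1 + 1 + 1 + 0 = 15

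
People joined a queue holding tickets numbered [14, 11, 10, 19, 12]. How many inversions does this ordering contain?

5

Out-of-order index pairs (0-indexed):
(0,1): 14 > 11
(0,2): 14 > 10
(0,4): 14 > 12
(1,2): 11 > 10
(3,4): 19 > 12
That's 5 pairs.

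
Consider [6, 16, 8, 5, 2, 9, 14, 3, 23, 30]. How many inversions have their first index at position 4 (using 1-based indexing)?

2

The element at index 4 is 5.
Elements after it: 2, 9, 14, 3, 23, 30
Those smaller than 5: 2, 3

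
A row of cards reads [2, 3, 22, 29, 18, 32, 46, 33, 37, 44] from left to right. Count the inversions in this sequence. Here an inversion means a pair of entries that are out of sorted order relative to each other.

5 out-of-order pairs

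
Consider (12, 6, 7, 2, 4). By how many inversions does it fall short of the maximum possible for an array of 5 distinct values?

2 inversions short

Maximum inversions for 5 distinct elements is C(5, 2) = 5·4/2 = 10.
Current inversions — for each element, count later smaller elements:
12: 4
6: 2
7: 2
2: 0
4: 0
Current total: 4 + 2 + 2 + 0 + 0 = 8
Shortfall: 10 − 8 = 2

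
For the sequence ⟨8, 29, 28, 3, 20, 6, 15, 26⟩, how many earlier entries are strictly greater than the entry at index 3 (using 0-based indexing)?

The element at index 3 is 3.
Elements before it: 8, 29, 28
Those larger than 3: 8, 29, 28

3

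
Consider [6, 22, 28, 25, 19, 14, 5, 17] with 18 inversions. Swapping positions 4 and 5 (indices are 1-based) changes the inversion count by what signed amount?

-1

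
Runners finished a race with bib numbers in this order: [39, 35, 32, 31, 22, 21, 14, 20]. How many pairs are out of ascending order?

For each element, count later entries that are smaller:
39 → 35, 32, 31, 22, 21, 14, 20 → 7
35 → 32, 31, 22, 21, 14, 20 → 6
32 → 31, 22, 21, 14, 20 → 5
31 → 22, 21, 14, 20 → 4
22 → 21, 14, 20 → 3
21 → 14, 20 → 2
14 → none → 0
20 → none → 0
Sum: 7 + 6 + 5 + 4 + 3 + 2 + 0 + 0 = 27

27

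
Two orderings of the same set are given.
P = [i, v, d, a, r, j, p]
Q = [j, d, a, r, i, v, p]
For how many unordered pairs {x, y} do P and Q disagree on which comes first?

Assign each item its position (1..7) in the first ordering, then rewrite the second ordering as that position sequence:
positions: i→1, v→2, d→3, a→4, r→5, j→6, p→7
second ordering as positions: [6, 3, 4, 5, 1, 2, 7]
Discordant pairs = inversions in this position sequence.
6: 3, 4, 5, 1, 2 → 5
3: 1, 2 → 2
4: 1, 2 → 2
5: 1, 2 → 2
1: 0
2: 0
7: 0
Total: 5 + 2 + 2 + 2 + 0 + 0 + 0 = 11

Disagreeing pairs: 11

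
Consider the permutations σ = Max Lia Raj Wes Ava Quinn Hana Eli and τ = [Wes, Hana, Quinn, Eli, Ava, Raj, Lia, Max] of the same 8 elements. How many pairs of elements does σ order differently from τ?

22

Assign each item its position (1..8) in the first ordering, then rewrite the second ordering as that position sequence:
positions: Max→1, Lia→2, Raj→3, Wes→4, Ava→5, Quinn→6, Hana→7, Eli→8
second ordering as positions: [4, 7, 6, 8, 5, 3, 2, 1]
Discordant pairs = inversions in this position sequence.
4: 3, 2, 1 → 3
7: 6, 5, 3, 2, 1 → 5
6: 5, 3, 2, 1 → 4
8: 5, 3, 2, 1 → 4
5: 3, 2, 1 → 3
3: 2, 1 → 2
2: 1 → 1
1: 0
Total: 3 + 5 + 4 + 4 + 3 + 2 + 1 + 0 = 22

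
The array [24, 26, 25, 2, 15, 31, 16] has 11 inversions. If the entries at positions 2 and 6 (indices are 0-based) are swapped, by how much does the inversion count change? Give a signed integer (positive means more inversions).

Positions 2 and 6 hold 25 and 16; after swapping, the array is [24, 26, 16, 2, 15, 31, 25].
For each element, count later entries that are smaller:
24 → 16, 2, 15 → 3
26 → 16, 2, 15, 25 → 4
16 → 2, 15 → 2
2 → none → 0
15 → none → 0
31 → 25 → 1
25 → none → 0
Sum: 3 + 4 + 2 + 0 + 0 + 1 + 0 = 10
Change: 10 − 11 = -1

-1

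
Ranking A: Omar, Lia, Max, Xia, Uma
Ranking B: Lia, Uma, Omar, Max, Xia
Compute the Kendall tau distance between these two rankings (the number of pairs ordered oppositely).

Discordant pairs: 4

Assign each item its position (1..5) in the first ordering, then rewrite the second ordering as that position sequence:
positions: Omar→1, Lia→2, Max→3, Xia→4, Uma→5
second ordering as positions: [2, 5, 1, 3, 4]
Discordant pairs = inversions in this position sequence.
2: 1 → 1
5: 1, 3, 4 → 3
1: 0
3: 0
4: 0
Total: 1 + 3 + 0 + 0 + 0 = 4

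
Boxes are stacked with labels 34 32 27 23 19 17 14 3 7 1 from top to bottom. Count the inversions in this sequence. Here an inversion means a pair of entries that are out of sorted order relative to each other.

44

Sweep left to right; for each value list the smaller values that follow it:
34 → 32, 27, 23, 19, 17, 14, 3, 7, 1 → 9
32 → 27, 23, 19, 17, 14, 3, 7, 1 → 8
27 → 23, 19, 17, 14, 3, 7, 1 → 7
23 → 19, 17, 14, 3, 7, 1 → 6
19 → 17, 14, 3, 7, 1 → 5
17 → 14, 3, 7, 1 → 4
14 → 3, 7, 1 → 3
3 → 1 → 1
7 → 1 → 1
1 → none → 0
Sum: 9 + 8 + 7 + 6 + 5 + 4 + 3 + 1 + 1 + 0 = 44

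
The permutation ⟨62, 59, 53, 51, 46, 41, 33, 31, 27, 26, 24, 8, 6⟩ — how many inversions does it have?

78 out-of-order pairs

For each element, count later entries that are smaller:
62: 12
59: 11
53: 10
51: 9
46: 8
41: 7
33: 6
31: 5
27: 4
26: 3
24: 2
8: 1
6: 0
Sum: 12 + 11 + 10 + 9 + 8 + 7 + 6 + 5 + 4 + 3 + 2 + 1 + 0 = 78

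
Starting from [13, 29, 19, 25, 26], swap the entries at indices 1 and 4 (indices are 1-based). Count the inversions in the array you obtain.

6 inversions

Positions 1 and 4 hold 13 and 25; after swapping, the array is [25, 29, 19, 13, 26].
Count, for each position, how many later elements it exceeds:
25 → 19, 13 → 2
29 → 19, 13, 26 → 3
19 → 13 → 1
13 → none → 0
26 → none → 0
Sum: 2 + 3 + 1 + 0 + 0 = 6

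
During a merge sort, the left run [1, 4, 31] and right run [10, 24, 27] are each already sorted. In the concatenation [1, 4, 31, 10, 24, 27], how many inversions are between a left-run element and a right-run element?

3 split inversions

Count, for every r in R, how many entries of L exceed r:
r = 10: 31 → 1
r = 24: 31 → 1
r = 27: 31 → 1
Cross-inversions: 1 + 1 + 1 = 3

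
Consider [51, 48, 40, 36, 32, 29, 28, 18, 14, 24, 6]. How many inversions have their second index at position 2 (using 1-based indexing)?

1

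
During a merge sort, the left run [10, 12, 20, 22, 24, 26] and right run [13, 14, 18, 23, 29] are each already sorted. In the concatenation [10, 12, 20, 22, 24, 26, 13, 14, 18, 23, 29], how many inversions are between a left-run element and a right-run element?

Count, for every r in R, how many entries of L exceed r:
r = 13: 20, 22, 24, 26 → 4
r = 14: 20, 22, 24, 26 → 4
r = 18: 20, 22, 24, 26 → 4
r = 23: 24, 26 → 2
r = 29: none → 0
Cross-inversions: 4 + 4 + 4 + 2 + 0 = 14

14 split inversions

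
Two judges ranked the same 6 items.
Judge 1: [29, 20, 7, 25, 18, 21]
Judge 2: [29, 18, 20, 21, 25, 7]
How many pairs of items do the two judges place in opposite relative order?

6

Assign each item its position (1..6) in the first ordering, then rewrite the second ordering as that position sequence:
positions: 29→1, 20→2, 7→3, 25→4, 18→5, 21→6
second ordering as positions: [1, 5, 2, 6, 4, 3]
Discordant pairs = inversions in this position sequence.
1: 0
5: 2, 4, 3 → 3
2: 0
6: 4, 3 → 2
4: 3 → 1
3: 0
Total: 0 + 3 + 0 + 2 + 1 + 0 = 6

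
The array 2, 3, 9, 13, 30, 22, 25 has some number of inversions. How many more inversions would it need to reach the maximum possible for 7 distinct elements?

Maximum inversions for 7 distinct elements is C(7, 2) = 7·6/2 = 21.
Current inversions — for each element, count later smaller elements:
2: 0
3: 0
9: 0
13: 0
30: 2
22: 0
25: 0
Current total: 0 + 0 + 0 + 0 + 2 + 0 + 0 = 2
Shortfall: 21 − 2 = 19

19 inversions short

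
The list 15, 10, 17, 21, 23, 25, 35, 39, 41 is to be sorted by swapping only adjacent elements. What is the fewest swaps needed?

Minimum adjacent swaps = number of inversions (each swap of adjacent out-of-order elements removes one inversion and no swap can remove more).
Count inversions — for each element, later elements that are smaller:
15: 10 → 1
10: none → 0
17: none → 0
21: none → 0
23: none → 0
25: none → 0
35: none → 0
39: none → 0
41: none → 0
Total inversions: 1 + 0 + 0 + 0 + 0 + 0 + 0 + 0 + 0 = 1

1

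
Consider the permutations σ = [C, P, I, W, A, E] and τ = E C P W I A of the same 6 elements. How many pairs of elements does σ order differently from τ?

Assign each item its position (1..6) in the first ordering, then rewrite the second ordering as that position sequence:
positions: C→1, P→2, I→3, W→4, A→5, E→6
second ordering as positions: [6, 1, 2, 4, 3, 5]
Discordant pairs = inversions in this position sequence.
6: 1, 2, 4, 3, 5 → 5
1: 0
2: 0
4: 3 → 1
3: 0
5: 0
Total: 5 + 0 + 0 + 1 + 0 + 0 = 6

6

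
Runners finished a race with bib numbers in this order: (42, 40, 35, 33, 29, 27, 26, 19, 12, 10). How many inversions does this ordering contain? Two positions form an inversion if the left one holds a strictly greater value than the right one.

Element-by-element contributions:
42: 9
40: 8
35: 7
33: 6
29: 5
27: 4
26: 3
19: 2
12: 1
10: 0
Sum: 9 + 8 + 7 + 6 + 5 + 4 + 3 + 2 + 1 + 0 = 45

Inversions: 45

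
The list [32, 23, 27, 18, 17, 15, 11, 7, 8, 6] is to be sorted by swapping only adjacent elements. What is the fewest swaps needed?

43 adjacent swaps

Minimum adjacent swaps = number of inversions (each swap of adjacent out-of-order elements removes one inversion and no swap can remove more).
Count inversions — for each element, later elements that are smaller:
32: 23, 27, 18, 17, 15, 11, 7, 8, 6 → 9
23: 18, 17, 15, 11, 7, 8, 6 → 7
27: 18, 17, 15, 11, 7, 8, 6 → 7
18: 17, 15, 11, 7, 8, 6 → 6
17: 15, 11, 7, 8, 6 → 5
15: 11, 7, 8, 6 → 4
11: 7, 8, 6 → 3
7: 6 → 1
8: 6 → 1
6: none → 0
Total inversions: 9 + 7 + 7 + 6 + 5 + 4 + 3 + 1 + 1 + 0 = 43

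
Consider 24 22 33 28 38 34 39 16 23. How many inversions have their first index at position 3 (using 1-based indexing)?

3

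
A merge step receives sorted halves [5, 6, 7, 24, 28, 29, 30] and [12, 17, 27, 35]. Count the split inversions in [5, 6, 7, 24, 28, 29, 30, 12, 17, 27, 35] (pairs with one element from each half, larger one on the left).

Cross-inversions: 11

Count, for every r in R, how many entries of L exceed r:
r = 12: 24, 28, 29, 30 → 4
r = 17: 24, 28, 29, 30 → 4
r = 27: 28, 29, 30 → 3
r = 35: none → 0
Cross-inversions: 4 + 4 + 3 + 0 = 11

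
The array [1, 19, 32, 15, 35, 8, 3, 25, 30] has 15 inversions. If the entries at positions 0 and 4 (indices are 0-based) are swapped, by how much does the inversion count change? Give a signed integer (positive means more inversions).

+7

Positions 0 and 4 hold 1 and 35; after swapping, the array is [35, 19, 32, 15, 1, 8, 3, 25, 30].
Count, for each position, how many later elements it exceeds:
35 → 19, 32, 15, 1, 8, 3, 25, 30 → 8
19 → 15, 1, 8, 3 → 4
32 → 15, 1, 8, 3, 25, 30 → 6
15 → 1, 8, 3 → 3
1 → none → 0
8 → 3 → 1
3 → none → 0
25 → none → 0
30 → none → 0
Sum: 8 + 4 + 6 + 3 + 0 + 1 + 0 + 0 + 0 = 22
Change: 22 − 15 = +7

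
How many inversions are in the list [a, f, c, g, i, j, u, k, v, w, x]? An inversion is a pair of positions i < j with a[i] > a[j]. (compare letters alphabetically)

Count, for each position, how many later elements it exceeds:
a → none → 0
f → c → 1
c → none → 0
g → none → 0
i → none → 0
j → none → 0
u → k → 1
k → none → 0
v → none → 0
w → none → 0
x → none → 0
Sum: 0 + 1 + 0 + 0 + 0 + 0 + 1 + 0 + 0 + 0 + 0 = 2

There are 2 inversions.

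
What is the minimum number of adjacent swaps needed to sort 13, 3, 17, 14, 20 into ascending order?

The minimum number of adjacent swaps to sort an array equals its inversion count, since every such swap removes exactly one inversion.
Count inversions — for each element, later elements that are smaller:
13: 3 → 1
3: none → 0
17: 14 → 1
14: none → 0
20: none → 0
Total inversions: 1 + 0 + 1 + 0 + 0 = 2

Swaps: 2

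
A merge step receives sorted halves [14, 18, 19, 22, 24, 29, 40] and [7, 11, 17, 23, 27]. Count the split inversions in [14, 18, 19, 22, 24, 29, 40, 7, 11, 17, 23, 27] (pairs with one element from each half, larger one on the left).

25 cross-inversions

For each element r of the right run, count left-run elements greater than r:
r = 7: 14, 18, 19, 22, 24, 29, 40 → 7
r = 11: 14, 18, 19, 22, 24, 29, 40 → 7
r = 17: 18, 19, 22, 24, 29, 40 → 6
r = 23: 24, 29, 40 → 3
r = 27: 29, 40 → 2
Cross-inversions: 7 + 7 + 6 + 3 + 2 = 25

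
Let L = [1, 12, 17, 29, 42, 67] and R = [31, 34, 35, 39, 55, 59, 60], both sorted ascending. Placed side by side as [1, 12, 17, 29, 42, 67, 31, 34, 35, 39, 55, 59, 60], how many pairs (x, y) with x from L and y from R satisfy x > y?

11

Take each right-half value and tally the left-half values above it:
r = 31: 42, 67 → 2
r = 34: 42, 67 → 2
r = 35: 42, 67 → 2
r = 39: 42, 67 → 2
r = 55: 67 → 1
r = 59: 67 → 1
r = 60: 67 → 1
Cross-inversions: 2 + 2 + 2 + 2 + 1 + 1 + 1 = 11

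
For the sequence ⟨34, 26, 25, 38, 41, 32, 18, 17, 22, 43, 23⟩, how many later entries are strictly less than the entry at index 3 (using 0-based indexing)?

5

The element at index 3 is 38.
Elements after it: 41, 32, 18, 17, 22, 43, 23
Those smaller than 38: 32, 18, 17, 22, 23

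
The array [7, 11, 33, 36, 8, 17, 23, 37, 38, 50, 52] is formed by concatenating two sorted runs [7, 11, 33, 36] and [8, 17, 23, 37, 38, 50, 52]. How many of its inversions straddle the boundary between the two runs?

7 cross-inversions

Take each right-half value and tally the left-half values above it:
r = 8: 11, 33, 36 → 3
r = 17: 33, 36 → 2
r = 23: 33, 36 → 2
r = 37: none → 0
r = 38: none → 0
r = 50: none → 0
r = 52: none → 0
Cross-inversions: 3 + 2 + 2 + 0 + 0 + 0 + 0 = 7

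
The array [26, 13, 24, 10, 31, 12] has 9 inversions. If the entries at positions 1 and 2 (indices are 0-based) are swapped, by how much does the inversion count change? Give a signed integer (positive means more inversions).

+1

Positions 1 and 2 hold 13 and 24; after swapping, the array is [26, 24, 13, 10, 31, 12].
Count, for each position, how many later elements it exceeds:
26 → 24, 13, 10, 12 → 4
24 → 13, 10, 12 → 3
13 → 10, 12 → 2
10 → none → 0
31 → 12 → 1
12 → none → 0
Sum: 4 + 3 + 2 + 0 + 1 + 0 = 10
Change: 10 − 9 = +1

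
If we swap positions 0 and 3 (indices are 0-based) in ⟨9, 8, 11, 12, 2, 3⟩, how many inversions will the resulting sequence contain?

Positions 0 and 3 hold 9 and 12; after swapping, the array is [12, 8, 11, 9, 2, 3].
Count, for each position, how many later elements it exceeds:
12: 5
8: 2
11: 3
9: 2
2: 0
3: 0
Sum: 5 + 2 + 3 + 2 + 0 + 0 = 12

12 inversions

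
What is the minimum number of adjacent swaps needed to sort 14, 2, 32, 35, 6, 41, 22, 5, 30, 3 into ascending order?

24

Each adjacent swap fixes exactly one inversion, so the minimum swap count equals the number of inversions.
Count inversions — for each element, later elements that are smaller:
14: 2, 6, 5, 3 → 4
2: none → 0
32: 6, 22, 5, 30, 3 → 5
35: 6, 22, 5, 30, 3 → 5
6: 5, 3 → 2
41: 22, 5, 30, 3 → 4
22: 5, 3 → 2
5: 3 → 1
30: 3 → 1
3: none → 0
Total inversions: 4 + 0 + 5 + 5 + 2 + 4 + 2 + 1 + 1 + 0 = 24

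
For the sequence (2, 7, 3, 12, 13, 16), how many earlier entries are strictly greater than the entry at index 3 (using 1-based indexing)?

1 such element

The element at index 3 is 3.
Elements before it: 2, 7
Those larger than 3: 7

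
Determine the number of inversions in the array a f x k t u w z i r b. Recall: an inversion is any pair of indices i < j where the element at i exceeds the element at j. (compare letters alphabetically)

Element-by-element contributions:
a: 0
f: 1
x: 7
k: 2
t: 3
u: 3
w: 3
z: 3
i: 1
r: 1
b: 0
Sum: 0 + 1 + 7 + 2 + 3 + 3 + 3 + 3 + 1 + 1 + 0 = 24

24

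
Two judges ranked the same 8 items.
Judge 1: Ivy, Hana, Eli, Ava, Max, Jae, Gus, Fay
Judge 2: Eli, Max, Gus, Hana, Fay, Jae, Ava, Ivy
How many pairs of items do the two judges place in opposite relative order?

16

Assign each item its position (1..8) in the first ordering, then rewrite the second ordering as that position sequence:
positions: Ivy→1, Hana→2, Eli→3, Ava→4, Max→5, Jae→6, Gus→7, Fay→8
second ordering as positions: [3, 5, 7, 2, 8, 6, 4, 1]
Discordant pairs = inversions in this position sequence.
3: 2, 1 → 2
5: 2, 4, 1 → 3
7: 2, 6, 4, 1 → 4
2: 1 → 1
8: 6, 4, 1 → 3
6: 4, 1 → 2
4: 1 → 1
1: 0
Total: 2 + 3 + 4 + 1 + 3 + 2 + 1 + 0 = 16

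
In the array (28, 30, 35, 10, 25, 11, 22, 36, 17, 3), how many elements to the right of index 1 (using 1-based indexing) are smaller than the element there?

6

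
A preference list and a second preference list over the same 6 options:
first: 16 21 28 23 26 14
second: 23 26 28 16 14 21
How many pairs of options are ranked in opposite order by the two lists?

Assign each item its position (1..6) in the first ordering, then rewrite the second ordering as that position sequence:
positions: 16→1, 21→2, 28→3, 23→4, 26→5, 14→6
second ordering as positions: [4, 5, 3, 1, 6, 2]
Discordant pairs = inversions in this position sequence.
4: 3, 1, 2 → 3
5: 3, 1, 2 → 3
3: 1, 2 → 2
1: 0
6: 2 → 1
2: 0
Total: 3 + 3 + 2 + 0 + 1 + 0 = 9

9 pairs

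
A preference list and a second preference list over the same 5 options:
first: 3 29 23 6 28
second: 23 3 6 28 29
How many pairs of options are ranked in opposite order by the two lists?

Assign each item its position (1..5) in the first ordering, then rewrite the second ordering as that position sequence:
positions: 3→1, 29→2, 23→3, 6→4, 28→5
second ordering as positions: [3, 1, 4, 5, 2]
Discordant pairs = inversions in this position sequence.
3: 1, 2 → 2
1: 0
4: 2 → 1
5: 2 → 1
2: 0
Total: 2 + 0 + 1 + 1 + 0 = 4

Pairs: 4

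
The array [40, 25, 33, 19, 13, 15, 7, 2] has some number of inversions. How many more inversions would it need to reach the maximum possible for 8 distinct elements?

2 inversions short

Maximum inversions for 8 distinct elements is C(8, 2) = 8·7/2 = 28.
Current inversions — for each element, count later smaller elements:
40: 7
25: 5
33: 5
19: 4
13: 2
15: 2
7: 1
2: 0
Current total: 7 + 5 + 5 + 4 + 2 + 2 + 1 + 0 = 26
Shortfall: 28 − 26 = 2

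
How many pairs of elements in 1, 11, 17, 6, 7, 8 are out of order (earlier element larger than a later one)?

6

Listing every pair i<j with a[i]>a[j] (using 0-based positions):
(1,3): 11 > 6
(1,4): 11 > 7
(1,5): 11 > 8
(2,3): 17 > 6
(2,4): 17 > 7
(2,5): 17 > 8
That's 6 pairs.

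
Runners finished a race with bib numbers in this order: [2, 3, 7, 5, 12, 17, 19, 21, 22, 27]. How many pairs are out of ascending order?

1

Sweep left to right; for each value list the smaller values that follow it:
2 → none → 0
3 → none → 0
7 → 5 → 1
5 → none → 0
12 → none → 0
17 → none → 0
19 → none → 0
21 → none → 0
22 → none → 0
27 → none → 0
Sum: 0 + 0 + 1 + 0 + 0 + 0 + 0 + 0 + 0 + 0 = 1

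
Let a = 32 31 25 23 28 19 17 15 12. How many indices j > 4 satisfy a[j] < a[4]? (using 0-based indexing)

4

The element at index 4 is 28.
Elements after it: 19, 17, 15, 12
Those smaller than 28: 19, 17, 15, 12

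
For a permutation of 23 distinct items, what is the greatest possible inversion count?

A reversed (strictly descending) arrangement makes every pair an inversion, giving C(23, 2) inversions.
C(23, 2) = 23·22/2 = 253

253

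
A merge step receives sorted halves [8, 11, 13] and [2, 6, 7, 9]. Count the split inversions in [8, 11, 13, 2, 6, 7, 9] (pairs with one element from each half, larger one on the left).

11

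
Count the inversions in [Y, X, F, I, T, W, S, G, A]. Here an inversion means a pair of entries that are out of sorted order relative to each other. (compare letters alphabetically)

For each element, count later entries that are smaller:
Y → X, F, I, T, W, S, G, A → 8
X → F, I, T, W, S, G, A → 7
F → A → 1
I → G, A → 2
T → S, G, A → 3
W → S, G, A → 3
S → G, A → 2
G → A → 1
A → none → 0
Sum: 8 + 7 + 1 + 2 + 3 + 3 + 2 + 1 + 0 = 27

27 inversions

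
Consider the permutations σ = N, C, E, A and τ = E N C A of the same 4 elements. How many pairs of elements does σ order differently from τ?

Discordant pairs: 2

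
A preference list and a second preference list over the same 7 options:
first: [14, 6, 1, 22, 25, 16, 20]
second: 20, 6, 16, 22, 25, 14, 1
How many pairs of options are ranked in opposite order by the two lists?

15

Assign each item its position (1..7) in the first ordering, then rewrite the second ordering as that position sequence:
positions: 14→1, 6→2, 1→3, 22→4, 25→5, 16→6, 20→7
second ordering as positions: [7, 2, 6, 4, 5, 1, 3]
Discordant pairs = inversions in this position sequence.
7: 2, 6, 4, 5, 1, 3 → 6
2: 1 → 1
6: 4, 5, 1, 3 → 4
4: 1, 3 → 2
5: 1, 3 → 2
1: 0
3: 0
Total: 6 + 1 + 4 + 2 + 2 + 0 + 0 = 15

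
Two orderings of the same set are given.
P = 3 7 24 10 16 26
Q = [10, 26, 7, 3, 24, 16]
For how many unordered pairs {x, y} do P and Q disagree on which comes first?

Assign each item its position (1..6) in the first ordering, then rewrite the second ordering as that position sequence:
positions: 3→1, 7→2, 24→3, 10→4, 16→5, 26→6
second ordering as positions: [4, 6, 2, 1, 3, 5]
Discordant pairs = inversions in this position sequence.
4: 2, 1, 3 → 3
6: 2, 1, 3, 5 → 4
2: 1 → 1
1: 0
3: 0
5: 0
Total: 3 + 4 + 1 + 0 + 0 + 0 = 8

8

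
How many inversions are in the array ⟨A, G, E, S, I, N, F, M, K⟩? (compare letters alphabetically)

Element-by-element contributions:
A → none → 0
G → E, F → 2
E → none → 0
S → I, N, F, M, K → 5
I → F → 1
N → F, M, K → 3
F → none → 0
M → K → 1
K → none → 0
Sum: 0 + 2 + 0 + 5 + 1 + 3 + 0 + 1 + 0 = 12

12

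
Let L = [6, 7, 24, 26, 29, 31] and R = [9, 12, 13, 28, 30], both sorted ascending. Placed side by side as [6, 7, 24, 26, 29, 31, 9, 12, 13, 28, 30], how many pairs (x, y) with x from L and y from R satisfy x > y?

15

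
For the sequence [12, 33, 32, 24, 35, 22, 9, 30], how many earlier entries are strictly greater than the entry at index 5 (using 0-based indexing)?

The element at index 5 is 22.
Elements before it: 12, 33, 32, 24, 35
Those larger than 22: 33, 32, 24, 35

4 such elements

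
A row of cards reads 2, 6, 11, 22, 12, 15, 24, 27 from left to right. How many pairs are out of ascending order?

For each element, count later entries that are smaller:
2 → none → 0
6 → none → 0
11 → none → 0
22 → 12, 15 → 2
12 → none → 0
15 → none → 0
24 → none → 0
27 → none → 0
Sum: 0 + 0 + 0 + 2 + 0 + 0 + 0 + 0 = 2

2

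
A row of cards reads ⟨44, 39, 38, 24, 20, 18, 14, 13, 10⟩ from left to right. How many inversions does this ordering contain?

Count, for each position, how many later elements it exceeds:
44 → 39, 38, 24, 20, 18, 14, 13, 10 → 8
39 → 38, 24, 20, 18, 14, 13, 10 → 7
38 → 24, 20, 18, 14, 13, 10 → 6
24 → 20, 18, 14, 13, 10 → 5
20 → 18, 14, 13, 10 → 4
18 → 14, 13, 10 → 3
14 → 13, 10 → 2
13 → 10 → 1
10 → none → 0
Sum: 8 + 7 + 6 + 5 + 4 + 3 + 2 + 1 + 0 = 36

36 inversions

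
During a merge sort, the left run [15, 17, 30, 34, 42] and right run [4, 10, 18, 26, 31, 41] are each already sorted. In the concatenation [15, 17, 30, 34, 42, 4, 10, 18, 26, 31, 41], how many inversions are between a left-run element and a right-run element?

For each element r of the right run, count left-run elements greater than r:
r = 4: 15, 17, 30, 34, 42 → 5
r = 10: 15, 17, 30, 34, 42 → 5
r = 18: 30, 34, 42 → 3
r = 26: 30, 34, 42 → 3
r = 31: 34, 42 → 2
r = 41: 42 → 1
Cross-inversions: 5 + 5 + 3 + 3 + 2 + 1 = 19

19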